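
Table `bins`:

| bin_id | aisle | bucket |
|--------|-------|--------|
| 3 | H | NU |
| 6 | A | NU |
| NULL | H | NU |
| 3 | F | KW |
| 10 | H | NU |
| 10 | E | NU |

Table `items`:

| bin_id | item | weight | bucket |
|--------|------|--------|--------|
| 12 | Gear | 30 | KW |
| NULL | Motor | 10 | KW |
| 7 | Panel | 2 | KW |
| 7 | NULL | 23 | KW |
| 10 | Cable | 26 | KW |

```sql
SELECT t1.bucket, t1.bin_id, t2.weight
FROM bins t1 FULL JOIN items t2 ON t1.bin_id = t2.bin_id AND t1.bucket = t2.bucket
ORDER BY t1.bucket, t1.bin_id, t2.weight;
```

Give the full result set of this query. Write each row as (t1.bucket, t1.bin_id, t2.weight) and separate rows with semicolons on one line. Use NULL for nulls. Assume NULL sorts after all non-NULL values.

FULL OUTER JOIN keeps every row from both sides; unmatched rows get NULL for the other side's columns.
Matching on t1.bin_id = t2.bin_id AND t1.bucket = t2.bucket. A NULL in a compared column never satisfies the condition.
- t1 (bin_id=3, bucket=NU) has no partner → padded with NULL.
- t1 (bin_id=6, bucket=NU) has no partner → padded with NULL.
- t1 (bin_id=NULL, bucket=NU) has no partner → padded with NULL.
- t1 (bin_id=3, bucket=KW) has no partner → padded with NULL.
- t1 (bin_id=10, bucket=NU) has no partner → padded with NULL.
- t1 (bin_id=10, bucket=NU) has no partner → padded with NULL.
- 5 row(s) from t2 found no t1 partner → padded with NULL.

(KW, 3, NULL); (NU, 3, NULL); (NU, 6, NULL); (NU, 10, NULL); (NU, 10, NULL); (NU, NULL, NULL); (NULL, NULL, 2); (NULL, NULL, 10); (NULL, NULL, 23); (NULL, NULL, 26); (NULL, NULL, 30)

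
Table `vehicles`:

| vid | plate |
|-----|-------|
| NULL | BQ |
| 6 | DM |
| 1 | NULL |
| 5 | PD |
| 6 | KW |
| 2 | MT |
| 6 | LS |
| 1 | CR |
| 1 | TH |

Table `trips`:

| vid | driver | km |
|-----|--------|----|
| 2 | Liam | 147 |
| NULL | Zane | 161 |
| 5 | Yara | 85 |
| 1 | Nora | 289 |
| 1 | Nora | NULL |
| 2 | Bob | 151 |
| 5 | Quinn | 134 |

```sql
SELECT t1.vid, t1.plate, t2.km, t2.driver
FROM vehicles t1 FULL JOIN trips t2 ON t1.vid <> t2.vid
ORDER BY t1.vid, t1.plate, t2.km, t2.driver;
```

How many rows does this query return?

FULL OUTER JOIN keeps every row from both sides; unmatched rows get NULL for the other side's columns.
Matching on t1.vid <> t2.vid. A NULL in a compared column never satisfies the condition.
- t1[0] vid=NULL → no match; kept with NULLs on the t2 side.
- t1[1] vid=6 → 6 match(es) in t2 → 6 row(s).
- t1[2] vid=1 → 4 match(es) in t2 → 4 row(s).
- t1[3] vid=5 → 4 match(es) in t2 → 4 row(s).
- t1[4] vid=6 → 6 match(es) in t2 → 6 row(s).
- t1[5] vid=2 → 4 match(es) in t2 → 4 row(s).
- t1[6] vid=6 → 6 match(es) in t2 → 6 row(s).
- t1[7] vid=1 → 4 match(es) in t2 → 4 row(s).
- t1[8] vid=1 → 4 match(es) in t2 → 4 row(s).
- plus 1 unmatched t2 row(s), each kept with NULL t1 columns.
Total: 38 matched + 2 padded = 40 rows.

40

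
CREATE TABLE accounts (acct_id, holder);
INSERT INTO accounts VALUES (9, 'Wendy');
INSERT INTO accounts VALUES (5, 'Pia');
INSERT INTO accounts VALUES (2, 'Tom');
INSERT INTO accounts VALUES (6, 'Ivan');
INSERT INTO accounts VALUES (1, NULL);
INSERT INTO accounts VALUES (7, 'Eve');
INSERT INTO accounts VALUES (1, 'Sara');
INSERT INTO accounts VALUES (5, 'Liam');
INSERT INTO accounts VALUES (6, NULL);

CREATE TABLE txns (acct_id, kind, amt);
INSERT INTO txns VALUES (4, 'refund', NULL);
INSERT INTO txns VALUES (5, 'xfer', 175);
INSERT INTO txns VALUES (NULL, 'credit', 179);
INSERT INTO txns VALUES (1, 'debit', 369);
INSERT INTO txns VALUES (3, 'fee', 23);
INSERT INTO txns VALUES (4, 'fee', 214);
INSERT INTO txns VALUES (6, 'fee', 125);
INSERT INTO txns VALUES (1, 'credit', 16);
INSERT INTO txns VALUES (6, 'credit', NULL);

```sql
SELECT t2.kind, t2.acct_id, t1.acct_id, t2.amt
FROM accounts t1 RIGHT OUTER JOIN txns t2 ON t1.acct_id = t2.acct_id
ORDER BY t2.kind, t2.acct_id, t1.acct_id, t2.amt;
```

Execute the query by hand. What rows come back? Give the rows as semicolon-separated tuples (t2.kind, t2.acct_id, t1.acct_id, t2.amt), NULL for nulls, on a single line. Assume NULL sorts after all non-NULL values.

RIGHT JOIN keeps every row from `txns`; unmatched rows get NULL for `accounts`'s columns.
Matching on t1.acct_id = t2.acct_id. A NULL in a compared column never satisfies the condition.
Matched pairs: 10; unmatched t2 rows kept: 4.

(credit, 1, 1, 16); (credit, 1, 1, 16); (credit, 6, 6, NULL); (credit, 6, 6, NULL); (credit, NULL, NULL, 179); (debit, 1, 1, 369); (debit, 1, 1, 369); (fee, 3, NULL, 23); (fee, 4, NULL, 214); (fee, 6, 6, 125); (fee, 6, 6, 125); (refund, 4, NULL, NULL); (xfer, 5, 5, 175); (xfer, 5, 5, 175)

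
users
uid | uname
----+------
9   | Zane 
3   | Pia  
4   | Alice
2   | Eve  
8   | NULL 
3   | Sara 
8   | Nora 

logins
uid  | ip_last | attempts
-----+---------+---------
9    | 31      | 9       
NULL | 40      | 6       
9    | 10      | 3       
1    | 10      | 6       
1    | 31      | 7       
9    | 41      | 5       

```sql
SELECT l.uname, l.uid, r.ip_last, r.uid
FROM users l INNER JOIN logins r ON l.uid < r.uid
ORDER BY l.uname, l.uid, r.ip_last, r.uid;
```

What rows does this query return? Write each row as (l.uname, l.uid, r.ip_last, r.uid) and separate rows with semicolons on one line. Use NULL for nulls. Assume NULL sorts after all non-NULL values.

(Alice, 4, 10, 9); (Alice, 4, 31, 9); (Alice, 4, 41, 9); (Eve, 2, 10, 9); (Eve, 2, 31, 9); (Eve, 2, 41, 9); (Nora, 8, 10, 9); (Nora, 8, 31, 9); (Nora, 8, 41, 9); (Pia, 3, 10, 9); (Pia, 3, 31, 9); (Pia, 3, 41, 9); (Sara, 3, 10, 9); (Sara, 3, 31, 9); (Sara, 3, 41, 9); (NULL, 8, 10, 9); (NULL, 8, 31, 9); (NULL, 8, 41, 9)

INNER JOIN keeps only pairs where the ON condition holds.
Matching on l.uid < r.uid. A NULL in a compared column never satisfies the condition.
- l[0] uid=9 → no match; dropped.
- l[1] uid=3 → 3 match(es) in r → 3 row(s).
- l[2] uid=4 → 3 match(es) in r → 3 row(s).
- l[3] uid=2 → 3 match(es) in r → 3 row(s).
- l[4] uid=8 → 3 match(es) in r → 3 row(s).
- l[5] uid=3 → 3 match(es) in r → 3 row(s).
- l[6] uid=8 → 3 match(es) in r → 3 row(s).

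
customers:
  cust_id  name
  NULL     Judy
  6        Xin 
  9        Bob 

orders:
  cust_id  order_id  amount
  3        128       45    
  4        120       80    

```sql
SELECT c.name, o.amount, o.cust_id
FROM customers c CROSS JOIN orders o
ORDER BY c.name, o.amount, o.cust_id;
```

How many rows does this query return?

6

CROSS JOIN pairs every row of `customers` with every row of `orders`: 3 × 2 = 6 rows.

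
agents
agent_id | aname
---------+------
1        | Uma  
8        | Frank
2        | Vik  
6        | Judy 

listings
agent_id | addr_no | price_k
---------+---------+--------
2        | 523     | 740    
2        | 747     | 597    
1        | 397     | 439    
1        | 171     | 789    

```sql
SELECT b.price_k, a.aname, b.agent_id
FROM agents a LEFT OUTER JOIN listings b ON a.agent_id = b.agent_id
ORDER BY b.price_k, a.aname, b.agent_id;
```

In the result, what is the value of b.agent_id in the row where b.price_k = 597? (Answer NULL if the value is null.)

LEFT JOIN keeps every row from `agents`; unmatched rows get NULL for `listings`'s columns.
Matching on a.agent_id = b.agent_id.
Matched pairs: 4; unmatched a rows kept: 2.

2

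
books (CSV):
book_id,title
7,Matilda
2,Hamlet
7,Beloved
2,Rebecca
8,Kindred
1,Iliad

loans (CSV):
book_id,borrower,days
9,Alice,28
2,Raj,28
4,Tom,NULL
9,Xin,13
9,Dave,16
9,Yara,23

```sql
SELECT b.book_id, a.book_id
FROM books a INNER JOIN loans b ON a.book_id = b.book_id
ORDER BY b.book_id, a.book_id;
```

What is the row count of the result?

INNER JOIN keeps only pairs where the ON condition holds.
Matching on a.book_id = b.book_id.
- a row (book_id=7): no match → dropped.
- a row (book_id=2): matches 1 b row(s) → 1 output row(s).
- a row (book_id=7): no match → dropped.
- a row (book_id=2): matches 1 b row(s) → 1 output row(s).
- a row (book_id=8): no match → dropped.
- a row (book_id=1): no match → dropped.
Total: 2 rows.

2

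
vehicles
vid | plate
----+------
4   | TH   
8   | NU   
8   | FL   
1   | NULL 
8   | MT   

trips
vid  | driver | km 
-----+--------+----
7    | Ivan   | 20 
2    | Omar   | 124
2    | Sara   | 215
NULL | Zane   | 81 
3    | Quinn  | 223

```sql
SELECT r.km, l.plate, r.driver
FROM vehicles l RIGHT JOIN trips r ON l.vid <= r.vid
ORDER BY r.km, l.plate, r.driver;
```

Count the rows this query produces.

RIGHT JOIN keeps every row from `trips`; unmatched rows get NULL for `vehicles`'s columns.
Matching on l.vid <= r.vid. A NULL in a compared column never satisfies the condition.
Matched pairs: 5; unmatched r rows kept: 1.
Total: 5 matched + 1 padded = 6 rows.

6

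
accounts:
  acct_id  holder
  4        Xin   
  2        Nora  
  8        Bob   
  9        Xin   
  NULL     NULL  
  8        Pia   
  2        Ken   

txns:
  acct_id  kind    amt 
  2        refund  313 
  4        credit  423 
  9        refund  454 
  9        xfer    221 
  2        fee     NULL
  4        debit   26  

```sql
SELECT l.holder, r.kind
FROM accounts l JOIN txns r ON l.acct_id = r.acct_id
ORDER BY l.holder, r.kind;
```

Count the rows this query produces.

INNER JOIN keeps only pairs where the ON condition holds.
Matching on l.acct_id = r.acct_id. A NULL in a compared column never satisfies the condition.
- l[0] acct_id=4 → 2 match(es) in r → 2 row(s).
- l[1] acct_id=2 → 2 match(es) in r → 2 row(s).
- l[2] acct_id=8 → no match; dropped.
- l[3] acct_id=9 → 2 match(es) in r → 2 row(s).
- l[4] acct_id=NULL → no match; dropped.
- l[5] acct_id=8 → no match; dropped.
- l[6] acct_id=2 → 2 match(es) in r → 2 row(s).
Total: 8 rows.

8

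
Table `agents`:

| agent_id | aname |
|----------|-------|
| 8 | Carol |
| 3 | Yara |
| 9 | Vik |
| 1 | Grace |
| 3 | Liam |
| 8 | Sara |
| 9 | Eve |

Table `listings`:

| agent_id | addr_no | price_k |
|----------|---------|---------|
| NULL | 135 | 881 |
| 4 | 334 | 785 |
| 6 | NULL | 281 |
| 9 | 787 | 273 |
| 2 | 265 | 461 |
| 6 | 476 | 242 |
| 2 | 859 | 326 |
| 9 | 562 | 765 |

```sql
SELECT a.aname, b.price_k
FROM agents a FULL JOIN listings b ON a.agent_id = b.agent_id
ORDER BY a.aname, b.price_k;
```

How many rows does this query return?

FULL OUTER JOIN keeps every row from both sides; unmatched rows get NULL for the other side's columns.
Matching on a.agent_id = b.agent_id. A NULL in a compared column never satisfies the condition.
Matched pairs: 4; unmatched a rows kept: 5; unmatched b rows kept: 6.
Total: 4 matched + 11 padded = 15 rows.

15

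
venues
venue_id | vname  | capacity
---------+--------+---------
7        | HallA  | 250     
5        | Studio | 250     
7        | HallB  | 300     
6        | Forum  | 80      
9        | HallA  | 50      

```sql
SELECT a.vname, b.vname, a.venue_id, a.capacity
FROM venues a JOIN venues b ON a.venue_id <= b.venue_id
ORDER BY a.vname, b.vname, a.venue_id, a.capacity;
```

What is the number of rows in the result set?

INNER JOIN keeps only pairs where the ON condition holds.
Matching on a.venue_id <= b.venue_id.
- a (venue_id=7) pairs with 3 row(s) of b.
- a (venue_id=5) pairs with 5 row(s) of b.
- a (venue_id=7) pairs with 3 row(s) of b.
- a (venue_id=6) pairs with 4 row(s) of b.
- a (venue_id=9) pairs with 1 row(s) of b.
Total: 16 rows.

16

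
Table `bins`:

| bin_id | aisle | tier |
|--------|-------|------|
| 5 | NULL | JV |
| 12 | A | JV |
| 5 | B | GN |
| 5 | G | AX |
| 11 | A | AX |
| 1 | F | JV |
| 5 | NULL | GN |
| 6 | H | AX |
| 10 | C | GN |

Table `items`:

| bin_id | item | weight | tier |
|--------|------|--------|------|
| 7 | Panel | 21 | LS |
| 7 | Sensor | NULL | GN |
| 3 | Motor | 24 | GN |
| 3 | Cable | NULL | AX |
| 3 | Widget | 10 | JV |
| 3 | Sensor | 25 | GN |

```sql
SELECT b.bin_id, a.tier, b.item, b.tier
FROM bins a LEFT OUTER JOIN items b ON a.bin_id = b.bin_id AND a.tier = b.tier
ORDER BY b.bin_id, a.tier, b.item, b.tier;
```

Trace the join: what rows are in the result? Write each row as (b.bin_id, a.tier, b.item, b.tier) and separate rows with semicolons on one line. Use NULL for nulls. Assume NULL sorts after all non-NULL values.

(NULL, AX, NULL, NULL); (NULL, AX, NULL, NULL); (NULL, AX, NULL, NULL); (NULL, GN, NULL, NULL); (NULL, GN, NULL, NULL); (NULL, GN, NULL, NULL); (NULL, JV, NULL, NULL); (NULL, JV, NULL, NULL); (NULL, JV, NULL, NULL)

LEFT JOIN keeps every row from `bins`; unmatched rows get NULL for `items`'s columns.
Matching on a.bin_id = b.bin_id AND a.tier = b.tier.
- a row (bin_id=5, tier=JV): no match → kept, b columns NULL.
- a row (bin_id=12, tier=JV): no match → kept, b columns NULL.
- a row (bin_id=5, tier=GN): no match → kept, b columns NULL.
- a row (bin_id=5, tier=AX): no match → kept, b columns NULL.
- a row (bin_id=11, tier=AX): no match → kept, b columns NULL.
- a row (bin_id=1, tier=JV): no match → kept, b columns NULL.
- a row (bin_id=5, tier=GN): no match → kept, b columns NULL.
- a row (bin_id=6, tier=AX): no match → kept, b columns NULL.
- a row (bin_id=10, tier=GN): no match → kept, b columns NULL.
After projecting and ordering:
b.bin_id | a.tier | b.item | b.tier
NULL | AX | NULL | NULL
NULL | AX | NULL | NULL
NULL | AX | NULL | NULL
NULL | GN | NULL | NULL
NULL | GN | NULL | NULL
NULL | GN | NULL | NULL
NULL | JV | NULL | NULL
NULL | JV | NULL | NULL
NULL | JV | NULL | NULL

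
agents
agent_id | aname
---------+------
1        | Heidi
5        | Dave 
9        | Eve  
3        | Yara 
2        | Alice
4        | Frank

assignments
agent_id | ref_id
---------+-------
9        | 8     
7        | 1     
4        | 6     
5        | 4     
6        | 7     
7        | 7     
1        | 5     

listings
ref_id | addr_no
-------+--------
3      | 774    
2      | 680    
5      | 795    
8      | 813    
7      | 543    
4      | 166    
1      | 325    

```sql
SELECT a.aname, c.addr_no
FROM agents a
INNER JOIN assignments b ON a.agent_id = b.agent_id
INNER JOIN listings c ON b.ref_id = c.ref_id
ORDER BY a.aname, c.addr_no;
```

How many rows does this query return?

3

Evaluate left to right. First `agents a INNER JOIN assignments b` on agent_id: 4 row(s).
Then INNER JOIN `listings c` on ref_id: keep only rows whose b.ref_id appears in c.
Result: 3 row(s).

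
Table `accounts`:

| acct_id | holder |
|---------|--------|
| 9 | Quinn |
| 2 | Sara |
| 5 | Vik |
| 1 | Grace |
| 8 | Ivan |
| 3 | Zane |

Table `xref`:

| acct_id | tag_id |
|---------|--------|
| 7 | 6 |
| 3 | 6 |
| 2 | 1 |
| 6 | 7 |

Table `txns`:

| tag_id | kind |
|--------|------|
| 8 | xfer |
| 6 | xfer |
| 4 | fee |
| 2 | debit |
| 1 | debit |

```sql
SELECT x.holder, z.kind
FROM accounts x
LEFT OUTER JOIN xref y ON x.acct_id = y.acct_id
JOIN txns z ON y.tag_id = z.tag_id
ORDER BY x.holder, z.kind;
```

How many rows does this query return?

2

Step 1 — x LEFT JOIN y on acct_id → 6 row(s).
Then INNER JOIN `txns z` on tag_id: keep only rows whose y.tag_id appears in z.
Result: 2 row(s).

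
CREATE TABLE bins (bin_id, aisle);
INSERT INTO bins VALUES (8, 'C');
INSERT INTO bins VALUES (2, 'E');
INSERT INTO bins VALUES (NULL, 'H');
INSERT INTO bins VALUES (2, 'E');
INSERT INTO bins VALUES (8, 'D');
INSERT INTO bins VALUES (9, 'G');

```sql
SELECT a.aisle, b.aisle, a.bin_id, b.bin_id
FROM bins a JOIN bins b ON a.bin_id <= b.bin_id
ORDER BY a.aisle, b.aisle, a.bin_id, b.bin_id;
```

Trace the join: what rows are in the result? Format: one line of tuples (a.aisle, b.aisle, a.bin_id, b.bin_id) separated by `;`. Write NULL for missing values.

(C, C, 8, 8); (C, D, 8, 8); (C, G, 8, 9); (D, C, 8, 8); (D, D, 8, 8); (D, G, 8, 9); (E, C, 2, 8); (E, C, 2, 8); (E, D, 2, 8); (E, D, 2, 8); (E, E, 2, 2); (E, E, 2, 2); (E, E, 2, 2); (E, E, 2, 2); (E, G, 2, 9); (E, G, 2, 9); (G, G, 9, 9)

INNER JOIN keeps only pairs where the ON condition holds.
Matching on a.bin_id <= b.bin_id. A NULL in a compared column never satisfies the condition.
- a[0] bin_id=8 → 3 match(es) in b → 3 row(s).
- a[1] bin_id=2 → 5 match(es) in b → 5 row(s).
- a[2] bin_id=NULL → no match; dropped.
- a[3] bin_id=2 → 5 match(es) in b → 5 row(s).
- a[4] bin_id=8 → 3 match(es) in b → 3 row(s).
- a[5] bin_id=9 → 1 match(es) in b → 1 row(s).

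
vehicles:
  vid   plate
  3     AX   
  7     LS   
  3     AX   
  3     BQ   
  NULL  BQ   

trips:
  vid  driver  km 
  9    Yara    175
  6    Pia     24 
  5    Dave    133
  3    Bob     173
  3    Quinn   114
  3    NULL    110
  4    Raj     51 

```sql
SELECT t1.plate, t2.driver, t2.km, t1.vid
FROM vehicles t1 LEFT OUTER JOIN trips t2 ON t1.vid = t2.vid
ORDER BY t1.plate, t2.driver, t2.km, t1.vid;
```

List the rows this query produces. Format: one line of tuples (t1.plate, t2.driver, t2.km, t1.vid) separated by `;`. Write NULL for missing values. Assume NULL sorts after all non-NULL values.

LEFT JOIN keeps every row from `vehicles`; unmatched rows get NULL for `trips`'s columns.
Matching on t1.vid = t2.vid. A NULL in a compared column never satisfies the condition.
Matched pairs: 9; unmatched t1 rows kept: 2.

(AX, Bob, 173, 3); (AX, Bob, 173, 3); (AX, Quinn, 114, 3); (AX, Quinn, 114, 3); (AX, NULL, 110, 3); (AX, NULL, 110, 3); (BQ, Bob, 173, 3); (BQ, Quinn, 114, 3); (BQ, NULL, 110, 3); (BQ, NULL, NULL, NULL); (LS, NULL, NULL, 7)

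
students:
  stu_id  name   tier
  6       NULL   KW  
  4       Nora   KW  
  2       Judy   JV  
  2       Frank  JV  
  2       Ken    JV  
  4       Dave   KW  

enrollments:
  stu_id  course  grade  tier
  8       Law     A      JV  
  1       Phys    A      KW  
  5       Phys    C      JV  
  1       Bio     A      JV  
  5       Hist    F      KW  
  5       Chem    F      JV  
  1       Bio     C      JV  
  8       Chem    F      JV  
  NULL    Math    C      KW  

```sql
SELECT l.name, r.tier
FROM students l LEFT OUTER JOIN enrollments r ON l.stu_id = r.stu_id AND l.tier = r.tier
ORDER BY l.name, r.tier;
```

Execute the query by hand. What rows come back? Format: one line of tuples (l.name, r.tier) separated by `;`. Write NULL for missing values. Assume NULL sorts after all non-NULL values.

(Dave, NULL); (Frank, NULL); (Judy, NULL); (Ken, NULL); (Nora, NULL); (NULL, NULL)

LEFT JOIN keeps every row from `students`; unmatched rows get NULL for `enrollments`'s columns.
Matching on l.stu_id = r.stu_id AND l.tier = r.tier. A NULL in a compared column never satisfies the condition.
- l (stu_id=6, tier=KW) has no partner → padded with NULL.
- l (stu_id=4, tier=KW) has no partner → padded with NULL.
- l (stu_id=2, tier=JV) has no partner → padded with NULL.
- l (stu_id=2, tier=JV) has no partner → padded with NULL.
- l (stu_id=2, tier=JV) has no partner → padded with NULL.
- l (stu_id=4, tier=KW) has no partner → padded with NULL.
After projecting and ordering:
l.name | r.tier
Dave | NULL
Frank | NULL
Judy | NULL
Ken | NULL
Nora | NULL
NULL | NULL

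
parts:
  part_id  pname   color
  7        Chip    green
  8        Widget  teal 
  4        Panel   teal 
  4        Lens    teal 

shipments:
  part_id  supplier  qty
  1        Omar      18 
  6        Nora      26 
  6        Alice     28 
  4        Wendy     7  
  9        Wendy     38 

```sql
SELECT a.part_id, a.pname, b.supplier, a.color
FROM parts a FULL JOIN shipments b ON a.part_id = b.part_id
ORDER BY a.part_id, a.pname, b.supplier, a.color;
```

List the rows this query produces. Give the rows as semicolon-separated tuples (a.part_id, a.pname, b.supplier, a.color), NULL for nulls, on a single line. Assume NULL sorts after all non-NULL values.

(4, Lens, Wendy, teal); (4, Panel, Wendy, teal); (7, Chip, NULL, green); (8, Widget, NULL, teal); (NULL, NULL, Alice, NULL); (NULL, NULL, Nora, NULL); (NULL, NULL, Omar, NULL); (NULL, NULL, Wendy, NULL)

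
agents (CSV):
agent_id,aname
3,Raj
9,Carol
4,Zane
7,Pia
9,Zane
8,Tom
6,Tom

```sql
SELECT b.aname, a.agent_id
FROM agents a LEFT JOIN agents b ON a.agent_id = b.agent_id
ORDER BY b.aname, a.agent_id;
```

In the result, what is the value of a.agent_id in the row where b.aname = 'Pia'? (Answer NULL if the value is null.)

LEFT JOIN keeps every row from `agents a`; unmatched rows get NULL for `agents b`'s columns.
Matching on a.agent_id = b.agent_id.
- agent_id=3: 1 matching b row(s), so 1 row(s) emitted.
- agent_id=9: 2 matching b row(s), so 2 row(s) emitted.
- agent_id=4: 1 matching b row(s), so 1 row(s) emitted.
- agent_id=7: 1 matching b row(s), so 1 row(s) emitted.
- agent_id=9: 2 matching b row(s), so 2 row(s) emitted.
- agent_id=8: 1 matching b row(s), so 1 row(s) emitted.
- agent_id=6: 1 matching b row(s), so 1 row(s) emitted.

7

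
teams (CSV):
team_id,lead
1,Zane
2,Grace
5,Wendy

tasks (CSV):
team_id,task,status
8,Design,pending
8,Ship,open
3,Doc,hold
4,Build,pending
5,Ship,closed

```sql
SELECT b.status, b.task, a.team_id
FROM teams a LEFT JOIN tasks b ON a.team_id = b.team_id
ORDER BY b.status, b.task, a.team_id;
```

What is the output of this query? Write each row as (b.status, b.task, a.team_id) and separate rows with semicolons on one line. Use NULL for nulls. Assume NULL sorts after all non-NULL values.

(closed, Ship, 5); (NULL, NULL, 1); (NULL, NULL, 2)

LEFT JOIN keeps every row from `teams`; unmatched rows get NULL for `tasks`'s columns.
Matching on a.team_id = b.team_id.
- a (team_id=1) has no partner → padded with NULL.
- a (team_id=2) has no partner → padded with NULL.
- a (team_id=5) pairs with 1 row(s) of b.
After projecting and ordering:
b.status | b.task | a.team_id
closed | Ship | 5
NULL | NULL | 1
NULL | NULL | 2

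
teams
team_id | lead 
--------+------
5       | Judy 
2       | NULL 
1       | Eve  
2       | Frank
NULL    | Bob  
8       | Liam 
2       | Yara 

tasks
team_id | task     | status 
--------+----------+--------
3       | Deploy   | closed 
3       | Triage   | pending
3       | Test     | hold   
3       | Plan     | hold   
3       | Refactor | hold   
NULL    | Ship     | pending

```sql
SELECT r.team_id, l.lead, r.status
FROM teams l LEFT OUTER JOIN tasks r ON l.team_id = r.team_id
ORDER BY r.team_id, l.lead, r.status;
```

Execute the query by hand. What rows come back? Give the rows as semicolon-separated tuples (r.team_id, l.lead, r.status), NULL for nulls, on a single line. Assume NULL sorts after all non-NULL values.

(NULL, Bob, NULL); (NULL, Eve, NULL); (NULL, Frank, NULL); (NULL, Judy, NULL); (NULL, Liam, NULL); (NULL, Yara, NULL); (NULL, NULL, NULL)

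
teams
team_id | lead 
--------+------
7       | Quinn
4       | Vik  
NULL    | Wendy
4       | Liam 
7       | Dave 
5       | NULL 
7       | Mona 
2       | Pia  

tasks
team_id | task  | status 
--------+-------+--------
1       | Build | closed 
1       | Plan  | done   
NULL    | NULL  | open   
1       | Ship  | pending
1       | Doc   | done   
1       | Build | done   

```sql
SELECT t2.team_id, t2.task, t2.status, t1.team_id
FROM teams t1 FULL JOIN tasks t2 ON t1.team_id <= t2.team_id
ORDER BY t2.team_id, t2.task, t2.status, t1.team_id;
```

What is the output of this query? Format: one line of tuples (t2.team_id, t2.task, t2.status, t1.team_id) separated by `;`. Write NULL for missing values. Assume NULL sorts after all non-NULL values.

(1, Build, closed, NULL); (1, Build, done, NULL); (1, Doc, done, NULL); (1, Plan, done, NULL); (1, Ship, pending, NULL); (NULL, NULL, open, NULL); (NULL, NULL, NULL, 2); (NULL, NULL, NULL, 4); (NULL, NULL, NULL, 4); (NULL, NULL, NULL, 5); (NULL, NULL, NULL, 7); (NULL, NULL, NULL, 7); (NULL, NULL, NULL, 7); (NULL, NULL, NULL, NULL)

FULL OUTER JOIN keeps every row from both sides; unmatched rows get NULL for the other side's columns.
Matching on t1.team_id <= t2.team_id. A NULL in a compared column never satisfies the condition.
Matched pairs: 0; unmatched t1 rows kept: 8; unmatched t2 rows kept: 6.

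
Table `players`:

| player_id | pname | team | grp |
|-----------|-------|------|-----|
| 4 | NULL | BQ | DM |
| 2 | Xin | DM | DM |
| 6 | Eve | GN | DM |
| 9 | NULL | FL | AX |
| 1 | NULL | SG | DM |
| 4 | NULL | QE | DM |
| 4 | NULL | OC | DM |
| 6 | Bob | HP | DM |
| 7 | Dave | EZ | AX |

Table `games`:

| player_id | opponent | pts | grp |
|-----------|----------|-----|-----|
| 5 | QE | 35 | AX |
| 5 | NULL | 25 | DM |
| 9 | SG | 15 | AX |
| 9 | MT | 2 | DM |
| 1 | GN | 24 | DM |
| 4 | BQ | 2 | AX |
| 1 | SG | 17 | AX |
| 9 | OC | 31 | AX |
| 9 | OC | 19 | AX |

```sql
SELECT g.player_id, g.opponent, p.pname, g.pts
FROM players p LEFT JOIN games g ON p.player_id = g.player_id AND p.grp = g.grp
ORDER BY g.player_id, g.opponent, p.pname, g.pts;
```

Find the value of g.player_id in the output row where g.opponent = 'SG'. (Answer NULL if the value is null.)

LEFT JOIN keeps every row from `players`; unmatched rows get NULL for `games`'s columns.
Matching on p.player_id = g.player_id AND p.grp = g.grp.
Matched pairs: 4; unmatched p rows kept: 7.

9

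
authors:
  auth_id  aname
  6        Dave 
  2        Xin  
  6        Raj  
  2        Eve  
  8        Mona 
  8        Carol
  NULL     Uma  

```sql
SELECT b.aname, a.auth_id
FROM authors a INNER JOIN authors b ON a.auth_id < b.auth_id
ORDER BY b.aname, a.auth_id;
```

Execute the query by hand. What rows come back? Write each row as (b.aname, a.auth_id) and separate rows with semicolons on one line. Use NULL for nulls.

INNER JOIN keeps only pairs where the ON condition holds.
Matching on a.auth_id < b.auth_id. A NULL in a compared column never satisfies the condition.
- a[0] auth_id=6 → 2 match(es) in b → 2 row(s).
- a[1] auth_id=2 → 4 match(es) in b → 4 row(s).
- a[2] auth_id=6 → 2 match(es) in b → 2 row(s).
- a[3] auth_id=2 → 4 match(es) in b → 4 row(s).
- a[4] auth_id=8 → no match; dropped.
- a[5] auth_id=8 → no match; dropped.
- a[6] auth_id=NULL → no match; dropped.

(Carol, 2); (Carol, 2); (Carol, 6); (Carol, 6); (Dave, 2); (Dave, 2); (Mona, 2); (Mona, 2); (Mona, 6); (Mona, 6); (Raj, 2); (Raj, 2)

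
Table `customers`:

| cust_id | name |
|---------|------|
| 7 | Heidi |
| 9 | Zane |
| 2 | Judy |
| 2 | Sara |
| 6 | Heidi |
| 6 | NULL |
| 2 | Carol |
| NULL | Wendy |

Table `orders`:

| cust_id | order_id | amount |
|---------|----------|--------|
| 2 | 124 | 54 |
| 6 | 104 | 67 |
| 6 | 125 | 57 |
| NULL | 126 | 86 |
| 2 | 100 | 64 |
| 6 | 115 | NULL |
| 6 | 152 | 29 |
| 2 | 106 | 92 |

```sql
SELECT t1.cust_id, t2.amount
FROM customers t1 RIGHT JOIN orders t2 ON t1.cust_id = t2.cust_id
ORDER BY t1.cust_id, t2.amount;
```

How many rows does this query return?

18

RIGHT JOIN keeps every row from `orders`; unmatched rows get NULL for `customers`'s columns.
Matching on t1.cust_id = t2.cust_id. A NULL in a compared column never satisfies the condition.
- t1 (cust_id=7) has no partner in t2.
- t1 (cust_id=9) has no partner in t2.
- t1 (cust_id=2) pairs with 3 row(s) of t2.
- t1 (cust_id=2) pairs with 3 row(s) of t2.
- t1 (cust_id=6) pairs with 4 row(s) of t2.
- t1 (cust_id=6) pairs with 4 row(s) of t2.
- t1 (cust_id=2) pairs with 3 row(s) of t2.
- t1 (cust_id=NULL) has no partner in t2.
- plus 1 unmatched t2 row(s), each kept with NULL t1 columns.
Total: 17 matched + 1 padded = 18 rows.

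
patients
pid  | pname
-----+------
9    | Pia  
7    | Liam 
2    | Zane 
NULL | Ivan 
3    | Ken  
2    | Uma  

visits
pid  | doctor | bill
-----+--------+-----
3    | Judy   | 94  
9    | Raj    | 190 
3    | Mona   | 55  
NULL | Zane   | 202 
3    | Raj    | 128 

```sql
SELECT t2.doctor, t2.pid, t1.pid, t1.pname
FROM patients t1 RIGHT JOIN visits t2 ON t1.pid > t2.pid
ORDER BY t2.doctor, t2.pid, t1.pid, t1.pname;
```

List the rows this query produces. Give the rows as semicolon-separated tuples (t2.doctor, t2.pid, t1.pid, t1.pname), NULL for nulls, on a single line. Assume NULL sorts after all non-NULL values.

RIGHT JOIN keeps every row from `visits`; unmatched rows get NULL for `patients`'s columns.
Matching on t1.pid > t2.pid. A NULL in a compared column never satisfies the condition.
Matched pairs: 6; unmatched t2 rows kept: 2.

(Judy, 3, 7, Liam); (Judy, 3, 9, Pia); (Mona, 3, 7, Liam); (Mona, 3, 9, Pia); (Raj, 3, 7, Liam); (Raj, 3, 9, Pia); (Raj, 9, NULL, NULL); (Zane, NULL, NULL, NULL)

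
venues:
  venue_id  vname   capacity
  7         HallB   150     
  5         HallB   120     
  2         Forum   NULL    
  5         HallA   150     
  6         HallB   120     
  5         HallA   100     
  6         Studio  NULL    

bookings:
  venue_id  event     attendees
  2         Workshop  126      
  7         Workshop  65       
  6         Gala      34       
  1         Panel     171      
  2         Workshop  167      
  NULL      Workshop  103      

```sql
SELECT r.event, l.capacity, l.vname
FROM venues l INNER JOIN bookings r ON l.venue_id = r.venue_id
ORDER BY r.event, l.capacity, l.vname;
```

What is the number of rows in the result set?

INNER JOIN keeps only pairs where the ON condition holds.
Matching on l.venue_id = r.venue_id. A NULL in a compared column never satisfies the condition.
- l[0] venue_id=7 → 1 match(es) in r → 1 row(s).
- l[1] venue_id=5 → no match; dropped.
- l[2] venue_id=2 → 2 match(es) in r → 2 row(s).
- l[3] venue_id=5 → no match; dropped.
- l[4] venue_id=6 → 1 match(es) in r → 1 row(s).
- l[5] venue_id=5 → no match; dropped.
- l[6] venue_id=6 → 1 match(es) in r → 1 row(s).
Total: 5 rows.

5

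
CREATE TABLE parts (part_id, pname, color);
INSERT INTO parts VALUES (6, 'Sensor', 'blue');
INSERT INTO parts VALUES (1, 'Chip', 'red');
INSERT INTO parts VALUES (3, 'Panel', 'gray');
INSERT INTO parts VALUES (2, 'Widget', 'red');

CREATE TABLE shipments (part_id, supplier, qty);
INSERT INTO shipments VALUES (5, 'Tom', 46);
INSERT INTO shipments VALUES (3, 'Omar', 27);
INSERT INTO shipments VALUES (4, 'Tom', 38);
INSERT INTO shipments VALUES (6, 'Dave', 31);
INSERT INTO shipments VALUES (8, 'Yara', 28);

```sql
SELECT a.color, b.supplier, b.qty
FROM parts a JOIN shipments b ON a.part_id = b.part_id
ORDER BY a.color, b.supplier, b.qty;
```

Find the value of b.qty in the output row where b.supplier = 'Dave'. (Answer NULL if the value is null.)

INNER JOIN keeps only pairs where the ON condition holds.
Matching on a.part_id = b.part_id.
- a row (part_id=6): matches 1 b row(s) → 1 output row(s).
- a row (part_id=1): no match → dropped.
- a row (part_id=3): matches 1 b row(s) → 1 output row(s).
- a row (part_id=2): no match → dropped.

31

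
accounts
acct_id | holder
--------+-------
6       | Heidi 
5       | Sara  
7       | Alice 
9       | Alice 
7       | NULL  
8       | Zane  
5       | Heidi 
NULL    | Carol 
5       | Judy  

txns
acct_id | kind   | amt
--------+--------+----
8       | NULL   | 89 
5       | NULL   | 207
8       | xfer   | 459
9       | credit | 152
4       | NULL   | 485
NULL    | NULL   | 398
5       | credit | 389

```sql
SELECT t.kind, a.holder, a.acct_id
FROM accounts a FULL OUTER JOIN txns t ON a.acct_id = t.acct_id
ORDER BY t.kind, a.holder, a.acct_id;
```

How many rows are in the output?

15

FULL OUTER JOIN keeps every row from both sides; unmatched rows get NULL for the other side's columns.
Matching on a.acct_id = t.acct_id. A NULL in a compared column never satisfies the condition.
- a[0] acct_id=6 → no match; kept with NULLs on the t side.
- a[1] acct_id=5 → 2 match(es) in t → 2 row(s).
- a[2] acct_id=7 → no match; kept with NULLs on the t side.
- a[3] acct_id=9 → 1 match(es) in t → 1 row(s).
- a[4] acct_id=7 → no match; kept with NULLs on the t side.
- a[5] acct_id=8 → 2 match(es) in t → 2 row(s).
- a[6] acct_id=5 → 2 match(es) in t → 2 row(s).
- a[7] acct_id=NULL → no match; kept with NULLs on the t side.
- a[8] acct_id=5 → 2 match(es) in t → 2 row(s).
- 2 t row(s) had no a match → kept, a columns NULL.
Total: 9 matched + 6 padded = 15 rows.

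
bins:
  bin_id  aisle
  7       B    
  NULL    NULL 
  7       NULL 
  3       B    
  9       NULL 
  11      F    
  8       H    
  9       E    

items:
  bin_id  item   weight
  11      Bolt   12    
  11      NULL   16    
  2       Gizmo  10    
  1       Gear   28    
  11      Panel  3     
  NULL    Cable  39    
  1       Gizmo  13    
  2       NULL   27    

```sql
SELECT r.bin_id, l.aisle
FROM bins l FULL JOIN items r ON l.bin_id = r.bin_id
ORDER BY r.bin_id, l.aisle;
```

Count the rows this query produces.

15

FULL OUTER JOIN keeps every row from both sides; unmatched rows get NULL for the other side's columns.
Matching on l.bin_id = r.bin_id. A NULL in a compared column never satisfies the condition.
- l (bin_id=7) has no partner → padded with NULL.
- l (bin_id=NULL) has no partner → padded with NULL.
- l (bin_id=7) has no partner → padded with NULL.
- l (bin_id=3) has no partner → padded with NULL.
- l (bin_id=9) has no partner → padded with NULL.
- l (bin_id=11) pairs with 3 row(s) of r.
- l (bin_id=8) has no partner → padded with NULL.
- l (bin_id=9) has no partner → padded with NULL.
- 5 row(s) from r found no l partner → padded with NULL.
Total: 3 matched + 12 padded = 15 rows.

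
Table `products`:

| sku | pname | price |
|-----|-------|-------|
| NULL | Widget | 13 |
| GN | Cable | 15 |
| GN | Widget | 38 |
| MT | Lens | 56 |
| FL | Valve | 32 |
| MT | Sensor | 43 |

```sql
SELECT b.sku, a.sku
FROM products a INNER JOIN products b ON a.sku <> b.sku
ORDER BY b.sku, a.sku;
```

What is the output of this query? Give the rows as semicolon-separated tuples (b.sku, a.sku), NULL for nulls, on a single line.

INNER JOIN keeps only pairs where the ON condition holds.
Matching on a.sku <> b.sku. A NULL in a compared column never satisfies the condition.
- sku=NULL: no matching b row, dropped.
- sku=GN: 3 matching b row(s), so 3 row(s) emitted.
- sku=GN: 3 matching b row(s), so 3 row(s) emitted.
- sku=MT: 3 matching b row(s), so 3 row(s) emitted.
- sku=FL: 4 matching b row(s), so 4 row(s) emitted.
- sku=MT: 3 matching b row(s), so 3 row(s) emitted.

(FL, GN); (FL, GN); (FL, MT); (FL, MT); (GN, FL); (GN, FL); (GN, MT); (GN, MT); (GN, MT); (GN, MT); (MT, FL); (MT, FL); (MT, GN); (MT, GN); (MT, GN); (MT, GN)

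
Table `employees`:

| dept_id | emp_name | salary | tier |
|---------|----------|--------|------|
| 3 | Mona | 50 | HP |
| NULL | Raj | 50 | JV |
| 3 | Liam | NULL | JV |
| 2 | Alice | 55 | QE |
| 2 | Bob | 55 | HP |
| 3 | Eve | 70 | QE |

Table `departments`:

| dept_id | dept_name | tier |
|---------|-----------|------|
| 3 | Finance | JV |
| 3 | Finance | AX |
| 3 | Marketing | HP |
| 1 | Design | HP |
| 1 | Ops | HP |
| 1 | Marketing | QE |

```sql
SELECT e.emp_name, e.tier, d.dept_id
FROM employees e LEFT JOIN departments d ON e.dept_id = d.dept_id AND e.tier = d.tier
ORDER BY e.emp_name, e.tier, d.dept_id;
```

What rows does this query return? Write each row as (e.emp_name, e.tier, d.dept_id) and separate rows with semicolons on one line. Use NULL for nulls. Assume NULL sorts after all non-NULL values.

(Alice, QE, NULL); (Bob, HP, NULL); (Eve, QE, NULL); (Liam, JV, 3); (Mona, HP, 3); (Raj, JV, NULL)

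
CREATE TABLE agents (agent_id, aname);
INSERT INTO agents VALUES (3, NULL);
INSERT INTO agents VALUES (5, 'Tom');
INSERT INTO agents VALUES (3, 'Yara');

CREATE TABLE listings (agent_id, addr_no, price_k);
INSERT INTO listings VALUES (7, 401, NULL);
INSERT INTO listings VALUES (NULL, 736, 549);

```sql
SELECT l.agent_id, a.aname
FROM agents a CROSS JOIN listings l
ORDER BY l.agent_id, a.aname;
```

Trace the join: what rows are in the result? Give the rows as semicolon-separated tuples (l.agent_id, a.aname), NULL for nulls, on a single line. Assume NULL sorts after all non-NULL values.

CROSS JOIN pairs every row of `agents` with every row of `listings`: 3 × 2 = 6 rows.
After projecting and ordering:
l.agent_id | a.aname
7 | Tom
7 | Yara
7 | NULL
NULL | Tom
NULL | Yara
NULL | NULL

(7, Tom); (7, Yara); (7, NULL); (NULL, Tom); (NULL, Yara); (NULL, NULL)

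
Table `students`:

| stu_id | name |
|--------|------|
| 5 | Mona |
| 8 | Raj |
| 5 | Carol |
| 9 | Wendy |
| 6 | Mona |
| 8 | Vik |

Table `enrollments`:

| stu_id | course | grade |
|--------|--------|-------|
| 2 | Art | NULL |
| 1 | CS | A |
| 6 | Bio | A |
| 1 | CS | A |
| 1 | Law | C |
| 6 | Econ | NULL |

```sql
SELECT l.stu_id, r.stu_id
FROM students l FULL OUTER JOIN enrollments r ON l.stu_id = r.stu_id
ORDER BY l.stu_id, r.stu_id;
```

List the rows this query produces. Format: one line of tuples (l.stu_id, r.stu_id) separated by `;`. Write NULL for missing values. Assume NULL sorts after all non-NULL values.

(5, NULL); (5, NULL); (6, 6); (6, 6); (8, NULL); (8, NULL); (9, NULL); (NULL, 1); (NULL, 1); (NULL, 1); (NULL, 2)

FULL OUTER JOIN keeps every row from both sides; unmatched rows get NULL for the other side's columns.
Matching on l.stu_id = r.stu_id.
- l[0] stu_id=5 → no match; kept with NULLs on the r side.
- l[1] stu_id=8 → no match; kept with NULLs on the r side.
- l[2] stu_id=5 → no match; kept with NULLs on the r side.
- l[3] stu_id=9 → no match; kept with NULLs on the r side.
- l[4] stu_id=6 → 2 match(es) in r → 2 row(s).
- l[5] stu_id=8 → no match; kept with NULLs on the r side.
- plus 4 unmatched r row(s), each kept with NULL l columns.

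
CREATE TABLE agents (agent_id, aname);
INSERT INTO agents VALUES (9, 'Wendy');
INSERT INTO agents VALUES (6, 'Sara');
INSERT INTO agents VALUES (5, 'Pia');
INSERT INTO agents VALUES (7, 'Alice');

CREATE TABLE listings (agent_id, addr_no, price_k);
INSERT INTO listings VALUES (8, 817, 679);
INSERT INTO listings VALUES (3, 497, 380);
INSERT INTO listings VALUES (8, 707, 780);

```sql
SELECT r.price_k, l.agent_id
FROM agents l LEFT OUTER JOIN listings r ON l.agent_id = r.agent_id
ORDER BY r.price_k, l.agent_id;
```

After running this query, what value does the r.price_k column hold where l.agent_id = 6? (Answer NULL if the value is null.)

LEFT JOIN keeps every row from `agents`; unmatched rows get NULL for `listings`'s columns.
Matching on l.agent_id = r.agent_id.
- agent_id=9: no r row matches, row kept with r columns NULL.
- agent_id=6: no r row matches, row kept with r columns NULL.
- agent_id=5: no r row matches, row kept with r columns NULL.
- agent_id=7: no r row matches, row kept with r columns NULL.

NULL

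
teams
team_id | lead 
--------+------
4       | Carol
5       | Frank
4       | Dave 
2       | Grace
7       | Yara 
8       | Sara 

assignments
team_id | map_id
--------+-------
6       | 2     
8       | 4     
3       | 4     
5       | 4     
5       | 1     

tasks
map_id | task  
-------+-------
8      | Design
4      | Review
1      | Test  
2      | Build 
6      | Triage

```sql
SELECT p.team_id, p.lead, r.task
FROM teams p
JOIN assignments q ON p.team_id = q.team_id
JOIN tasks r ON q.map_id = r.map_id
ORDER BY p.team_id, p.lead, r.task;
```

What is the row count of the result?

3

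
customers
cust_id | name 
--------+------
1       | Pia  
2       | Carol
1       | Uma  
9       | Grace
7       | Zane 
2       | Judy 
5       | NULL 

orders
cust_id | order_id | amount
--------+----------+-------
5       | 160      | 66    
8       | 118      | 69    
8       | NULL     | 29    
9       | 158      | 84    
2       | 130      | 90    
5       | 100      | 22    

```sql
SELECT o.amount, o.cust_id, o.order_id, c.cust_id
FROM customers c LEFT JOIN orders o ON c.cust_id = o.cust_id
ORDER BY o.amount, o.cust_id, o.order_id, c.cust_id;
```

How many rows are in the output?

8

LEFT JOIN keeps every row from `customers`; unmatched rows get NULL for `orders`'s columns.
Matching on c.cust_id = o.cust_id.
Matched pairs: 5; unmatched c rows kept: 3.
Total: 5 matched + 3 padded = 8 rows.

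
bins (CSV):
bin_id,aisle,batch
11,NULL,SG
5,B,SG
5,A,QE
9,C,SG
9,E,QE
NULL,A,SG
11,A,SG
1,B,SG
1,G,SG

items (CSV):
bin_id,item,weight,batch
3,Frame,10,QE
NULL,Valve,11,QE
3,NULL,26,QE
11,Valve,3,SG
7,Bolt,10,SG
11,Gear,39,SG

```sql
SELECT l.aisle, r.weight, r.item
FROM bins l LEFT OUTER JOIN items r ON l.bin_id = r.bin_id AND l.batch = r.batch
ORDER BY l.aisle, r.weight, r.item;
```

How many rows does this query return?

LEFT JOIN keeps every row from `bins`; unmatched rows get NULL for `items`'s columns.
Matching on l.bin_id = r.bin_id AND l.batch = r.batch. A NULL in a compared column never satisfies the condition.
- bin_id=11, batch=SG: 2 matching r row(s), so 2 row(s) emitted.
- bin_id=5, batch=SG: no r row matches, row kept with r columns NULL.
- bin_id=5, batch=QE: no r row matches, row kept with r columns NULL.
- bin_id=9, batch=SG: no r row matches, row kept with r columns NULL.
- bin_id=9, batch=QE: no r row matches, row kept with r columns NULL.
- bin_id=NULL, batch=SG: no r row matches, row kept with r columns NULL.
- bin_id=11, batch=SG: 2 matching r row(s), so 2 row(s) emitted.
- bin_id=1, batch=SG: no r row matches, row kept with r columns NULL.
- bin_id=1, batch=SG: no r row matches, row kept with r columns NULL.
Total: 4 matched + 7 padded = 11 rows.

11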